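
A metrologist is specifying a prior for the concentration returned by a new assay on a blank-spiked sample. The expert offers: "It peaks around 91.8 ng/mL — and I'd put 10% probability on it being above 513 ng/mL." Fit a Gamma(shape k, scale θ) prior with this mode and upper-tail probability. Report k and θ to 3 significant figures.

k ≈ 1.58, θ ≈ 158

Gamma(k,θ) with k>1 has mode (k−1)θ, so θ = 91.8/(k−1).
Need P(X < 513) = 0.9 with θ tied to k this way. Start at k = 2, θ = 91.8: P(X<513) ≈ 0.975.
Too high — lower k to spread out. Iterating converges to k ≈ 1.58.
Then θ = 91.8/(1.58−1) ≈ 158.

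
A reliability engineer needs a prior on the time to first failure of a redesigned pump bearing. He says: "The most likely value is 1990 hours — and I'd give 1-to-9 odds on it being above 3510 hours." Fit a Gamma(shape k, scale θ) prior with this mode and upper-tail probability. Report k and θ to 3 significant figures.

k ≈ 6.9, θ ≈ 337

Gamma(k,θ) with k>1 has mode (k−1)θ, so θ = 1990/(k−1).
Need P(X < 3510) = 0.9 with θ tied to k this way. Start at k = 2, θ = 1990: P(X<3510) ≈ 0.526.
Too low — raise k to concentrate. Iterating converges to k ≈ 6.9.
Then θ = 1990/(6.9−1) ≈ 337.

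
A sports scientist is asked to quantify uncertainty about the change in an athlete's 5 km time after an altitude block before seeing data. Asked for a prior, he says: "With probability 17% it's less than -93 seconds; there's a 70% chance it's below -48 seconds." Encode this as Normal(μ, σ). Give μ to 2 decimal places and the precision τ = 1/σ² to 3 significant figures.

The p-quantile of Normal(μ,σ) is μ + z_p·σ, with z_{0.17} = -0.9542 and z_{0.7} = 0.5244.
Eliminate σ: μ = (z₂·x₁ − z₁·x₂)/(z₂ − z₁) = (0.5244·-93 − (-0.9542)·-48)/1.479 = -63.96.
Then σ = (x₂ − x₁)/(z₂ − z₁) = (-48 − -93)/1.479 = 30.43.
Precision τ = 1/σ² = 1/30.43² = 0.00108.

μ = -63.96, τ = 0.00108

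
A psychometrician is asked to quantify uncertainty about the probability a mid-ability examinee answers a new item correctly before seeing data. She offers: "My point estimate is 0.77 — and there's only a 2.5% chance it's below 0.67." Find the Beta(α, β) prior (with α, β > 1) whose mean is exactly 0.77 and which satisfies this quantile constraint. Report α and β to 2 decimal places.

With mean 0.77 fixed, write α = 0.77s, β = 0.23s where s = α+β.
Need P(θ < 0.67) = 0.025 under Beta(0.77s, 0.23s). Normal approximation: (q−m)/√(m(1−m)/s) ≈ z_{0.025} = -1.96, so s ≈ 0.77·0.23·(-1.96)²/(0.67−0.77)² = 68.0.
At s = 68.0: P(θ<0.67) ≈ 0.032. Adjusting to match 0.025 gives s ≈ 76.41.
So α = 0.77·76.41 ≈ 58.83, β = 0.23·76.41 ≈ 17.57.

α ≈ 58.83, β ≈ 17.57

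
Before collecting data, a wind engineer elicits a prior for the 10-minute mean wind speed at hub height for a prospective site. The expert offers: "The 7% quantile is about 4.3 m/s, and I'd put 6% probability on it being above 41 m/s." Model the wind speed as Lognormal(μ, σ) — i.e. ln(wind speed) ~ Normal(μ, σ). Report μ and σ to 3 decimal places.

μ ≈ 2.557, σ ≈ 0.744

If T ~ Lognormal(μ,σ) then ln T ~ Normal(μ,σ), so the p-quantile of ln T is μ + z_p·σ.
ln(4.3) = 1.459 and ln(41) = 3.714; z_{0.07} = -1.476, z_{0.94} = 1.555.
σ = (3.714 − 1.459)/(1.555 − (-1.476)) = 0.744.
μ = 1.459 − (-1.476)·0.744 = 2.557.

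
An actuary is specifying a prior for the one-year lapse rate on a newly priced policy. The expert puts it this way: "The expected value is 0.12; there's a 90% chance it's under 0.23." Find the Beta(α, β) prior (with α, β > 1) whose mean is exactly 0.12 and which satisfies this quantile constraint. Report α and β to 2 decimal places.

α ≈ 1.87, β ≈ 13.74

With mean 0.12 fixed, write α = 0.12s, β = 0.88s where s = α+β.
Need P(θ < 0.23) = 0.9 under Beta(0.12s, 0.88s). Normal approximation: (q−m)/√(m(1−m)/s) ≈ z_{0.9} = 1.28, so s ≈ 0.12·0.88·(1.28)²/(0.23−0.12)² = 14.3.
At s = 14.3: P(θ<0.23) ≈ 0.893. Adjusting to match 0.9 gives s ≈ 15.61.
So α = 0.12·15.61 ≈ 1.87, β = 0.88·15.61 ≈ 13.74.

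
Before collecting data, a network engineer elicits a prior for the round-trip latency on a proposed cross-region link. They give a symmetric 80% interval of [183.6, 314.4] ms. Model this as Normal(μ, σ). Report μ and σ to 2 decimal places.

μ = 249.00, σ = 51.03

A symmetric 80% interval runs μ ± z·σ with z = 1.282.
Half-width = 65.4, so σ = 65.4/1.282 = 51.03.
μ is the interval midpoint, 249.00.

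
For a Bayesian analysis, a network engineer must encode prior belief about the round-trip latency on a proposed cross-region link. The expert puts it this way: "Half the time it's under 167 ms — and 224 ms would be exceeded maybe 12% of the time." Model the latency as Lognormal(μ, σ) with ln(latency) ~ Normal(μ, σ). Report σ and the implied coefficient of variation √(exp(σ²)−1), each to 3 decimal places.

If T ~ Lognormal(μ,σ) then ln T ~ Normal(μ,σ), so the p-quantile of ln T is μ + z_p·σ.
ln(167) = 5.118 and ln(224) = 5.412; z_{0.5} = 0, z_{0.88} = 1.175.
σ = (5.412 − 5.118)/(1.175 − (0)) = 0.250.
μ = 5.118 − (0)·0.250 = 5.118.
CV = √(exp(σ²)−1) = √(exp(0.0625)−1) = 0.254.

σ ≈ 0.250, CV ≈ 0.254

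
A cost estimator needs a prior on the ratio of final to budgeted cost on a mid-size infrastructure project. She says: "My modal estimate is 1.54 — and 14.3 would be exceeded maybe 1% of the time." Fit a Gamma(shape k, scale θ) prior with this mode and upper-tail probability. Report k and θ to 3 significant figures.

Gamma(k,θ) with k>1 has mode (k−1)θ, so θ = 1.54/(k−1).
Need P(X < 14.3) = 0.99 with θ tied to k this way. Start at k = 2, θ = 1.54: P(X<14.3) ≈ 0.999.
Too high — lower k to spread out. Iterating converges to k ≈ 1.64.
Then θ = 1.54/(1.64−1) ≈ 2.4.

k ≈ 1.64, θ ≈ 2.4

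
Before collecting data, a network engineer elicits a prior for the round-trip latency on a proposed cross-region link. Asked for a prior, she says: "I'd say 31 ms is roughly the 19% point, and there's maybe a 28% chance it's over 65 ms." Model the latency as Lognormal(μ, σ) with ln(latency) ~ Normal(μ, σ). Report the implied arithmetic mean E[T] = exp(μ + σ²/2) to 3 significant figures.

E[T] ≈ 55 ms

If T ~ Lognormal(μ,σ) then ln T ~ Normal(μ,σ), so the p-quantile of ln T is μ + z_p·σ.
ln(31) = 3.434 and ln(65) = 4.174; z_{0.19} = -0.8779, z_{0.72} = 0.5828.
σ = (4.174 − 3.434)/(0.5828 − (-0.8779)) = 0.507.
μ = 3.434 − (-0.8779)·0.507 = 3.879.
E[T] = exp(μ + σ²/2) = exp(3.879 + 0.1285) = 55 ms.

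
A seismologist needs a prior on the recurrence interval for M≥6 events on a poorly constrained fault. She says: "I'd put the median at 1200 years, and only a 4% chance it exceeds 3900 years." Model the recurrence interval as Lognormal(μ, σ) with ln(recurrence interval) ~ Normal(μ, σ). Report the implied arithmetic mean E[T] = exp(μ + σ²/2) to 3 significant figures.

If T ~ Lognormal(μ,σ) then ln T ~ Normal(μ,σ), so the p-quantile of ln T is μ + z_p·σ.
ln(1200) = 7.09 and ln(3900) = 8.269; z_{0.5} = 0, z_{0.96} = 1.751.
σ = (8.269 − 7.09)/(1.751 − (0)) = 0.673.
μ = 7.09 − (0)·0.673 = 7.090.
E[T] = exp(μ + σ²/2) = exp(7.090 + 0.2266) = 1510 years.

E[T] ≈ 1510 years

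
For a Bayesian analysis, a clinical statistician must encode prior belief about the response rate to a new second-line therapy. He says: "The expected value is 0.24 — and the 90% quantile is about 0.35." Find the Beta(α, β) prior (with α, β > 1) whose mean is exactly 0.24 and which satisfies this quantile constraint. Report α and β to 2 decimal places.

α ≈ 6.27, β ≈ 19.85

With mean 0.24 fixed, write α = 0.24s, β = 0.76s where s = α+β.
Need P(θ < 0.35) = 0.9 under Beta(0.24s, 0.76s). Normal approximation: (q−m)/√(m(1−m)/s) ≈ z_{0.9} = 1.28, so s ≈ 0.24·0.76·(1.28)²/(0.35−0.24)² = 24.8.
At s = 24.8: P(θ<0.35) ≈ 0.895. Adjusting to match 0.9 gives s ≈ 26.12.
So α = 0.24·26.12 ≈ 6.27, β = 0.76·26.12 ≈ 19.85.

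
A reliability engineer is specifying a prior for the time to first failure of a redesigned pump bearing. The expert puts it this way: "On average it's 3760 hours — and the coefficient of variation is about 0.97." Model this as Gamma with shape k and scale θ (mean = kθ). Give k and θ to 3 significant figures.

k ≈ 1.06, θ ≈ 3540

For Gamma(k, scale θ): mean = kθ, variance = kθ², so CV = 1/√k.
CV = 0.97, hence k = 1/CV² = 1.06.
Then θ = mean/k = 3760/1.06 = 3540.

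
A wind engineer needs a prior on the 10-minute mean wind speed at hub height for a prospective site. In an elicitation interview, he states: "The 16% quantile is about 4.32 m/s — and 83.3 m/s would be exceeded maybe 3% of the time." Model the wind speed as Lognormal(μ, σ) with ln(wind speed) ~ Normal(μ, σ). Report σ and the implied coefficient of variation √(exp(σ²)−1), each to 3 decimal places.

σ ≈ 1.029, CV ≈ 1.373

If T ~ Lognormal(μ,σ) then ln T ~ Normal(μ,σ), so the p-quantile of ln T is μ + z_p·σ.
ln(4.32) = 1.463 and ln(83.3) = 4.422; z_{0.16} = -0.9945, z_{0.97} = 1.881.
σ = (4.422 − 1.463)/(1.881 − (-0.9945)) = 1.029.
μ = 1.463 − (-0.9945)·1.029 = 2.487.
CV = √(exp(σ²)−1) = √(exp(1.0592)−1) = 1.373.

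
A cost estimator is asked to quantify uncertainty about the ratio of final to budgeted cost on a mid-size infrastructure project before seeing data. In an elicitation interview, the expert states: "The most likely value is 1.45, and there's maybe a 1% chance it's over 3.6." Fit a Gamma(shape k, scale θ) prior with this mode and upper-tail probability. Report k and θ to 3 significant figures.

k ≈ 6.68, θ ≈ 0.255

Gamma(k,θ) with k>1 has mode (k−1)θ, so θ = 1.45/(k−1).
Need P(X < 3.6) = 0.99 with θ tied to k this way. Start at k = 2, θ = 1.45: P(X<3.6) ≈ 0.709.
Too low — raise k to concentrate. Iterating converges to k ≈ 6.68.
Then θ = 1.45/(6.68−1) ≈ 0.255.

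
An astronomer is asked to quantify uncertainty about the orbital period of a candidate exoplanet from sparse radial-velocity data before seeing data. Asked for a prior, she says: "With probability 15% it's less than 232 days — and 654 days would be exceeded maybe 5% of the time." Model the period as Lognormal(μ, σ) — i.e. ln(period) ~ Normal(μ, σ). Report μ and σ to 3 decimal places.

μ ≈ 5.847, σ ≈ 0.387

If T ~ Lognormal(μ,σ) then ln T ~ Normal(μ,σ), so the p-quantile of ln T is μ + z_p·σ.
ln(232) = 5.447 and ln(654) = 6.483; z_{0.15} = -1.036, z_{0.95} = 1.645.
σ = (6.483 − 5.447)/(1.645 − (-1.036)) = 0.387.
μ = 5.447 − (-1.036)·0.387 = 5.847.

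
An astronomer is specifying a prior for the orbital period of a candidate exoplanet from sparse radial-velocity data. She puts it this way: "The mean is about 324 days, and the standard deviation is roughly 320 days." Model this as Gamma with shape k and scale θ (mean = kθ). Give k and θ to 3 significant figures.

k ≈ 1.03, θ ≈ 316

For Gamma(k, scale θ): mean = kθ, variance = kθ², so CV = 1/√k.
CV = SD/mean = 320/324 = 0.9877, hence k = 1/CV² = 1.03.
Then θ = mean/k = 324/1.03 = 316.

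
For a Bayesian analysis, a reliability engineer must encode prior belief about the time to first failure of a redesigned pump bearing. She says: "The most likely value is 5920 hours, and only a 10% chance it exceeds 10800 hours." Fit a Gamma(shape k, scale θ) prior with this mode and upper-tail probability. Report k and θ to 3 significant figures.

k ≈ 6.27, θ ≈ 1120

Gamma(k,θ) with k>1 has mode (k−1)θ, so θ = 5920/(k−1).
Need P(X < 10800) = 0.9 with θ tied to k this way. Start at k = 2, θ = 5920: P(X<10800) ≈ 0.544.
Too low — raise k to concentrate. Iterating converges to k ≈ 6.27.
Then θ = 5920/(6.27−1) ≈ 1120.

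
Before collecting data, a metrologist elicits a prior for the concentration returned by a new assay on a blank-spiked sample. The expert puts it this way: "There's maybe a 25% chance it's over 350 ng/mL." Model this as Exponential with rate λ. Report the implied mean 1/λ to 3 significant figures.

P(T > 350.0) = e^(−λ·350.0) = 0.25, so λ = −ln(0.25)/350.0 = 0.00396.
Mean = 1/λ = 252 ng/mL.

mean ≈ 252 ng/mL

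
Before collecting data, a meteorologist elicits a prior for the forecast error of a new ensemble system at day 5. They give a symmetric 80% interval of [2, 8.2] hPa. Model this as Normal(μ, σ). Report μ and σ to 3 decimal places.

A symmetric 80% interval runs μ ± z·σ with z = 1.282.
Half-width = 3.1, so σ = 3.1/1.282 = 2.419.
μ is the interval midpoint, 5.100.

μ = 5.100, σ = 2.419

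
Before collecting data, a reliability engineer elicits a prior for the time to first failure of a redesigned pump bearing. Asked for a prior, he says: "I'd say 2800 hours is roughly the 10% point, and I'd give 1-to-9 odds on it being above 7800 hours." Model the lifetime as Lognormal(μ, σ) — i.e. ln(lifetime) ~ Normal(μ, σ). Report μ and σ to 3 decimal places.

If T ~ Lognormal(μ,σ) then ln T ~ Normal(μ,σ), so the p-quantile of ln T is μ + z_p·σ.
ln(2800) = 7.937 and ln(7800) = 8.962; z_{0.1} = -1.282, z_{0.9} = 1.282.
σ = (8.962 − 7.937)/(1.282 − (-1.282)) = 0.400.
μ = 7.937 − (-1.282)·0.400 = 8.450.

μ ≈ 8.450, σ ≈ 0.400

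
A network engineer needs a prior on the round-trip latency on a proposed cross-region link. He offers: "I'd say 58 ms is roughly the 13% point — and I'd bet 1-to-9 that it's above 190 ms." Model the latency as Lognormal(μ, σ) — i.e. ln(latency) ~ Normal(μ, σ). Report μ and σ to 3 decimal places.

μ ≈ 4.616, σ ≈ 0.493

If T ~ Lognormal(μ,σ) then ln T ~ Normal(μ,σ), so the p-quantile of ln T is μ + z_p·σ.
ln(58) = 4.06 and ln(190) = 5.247; z_{0.13} = -1.126, z_{0.9} = 1.282.
σ = (5.247 − 4.06)/(1.282 − (-1.126)) = 0.493.
μ = 4.06 − (-1.126)·0.493 = 4.616.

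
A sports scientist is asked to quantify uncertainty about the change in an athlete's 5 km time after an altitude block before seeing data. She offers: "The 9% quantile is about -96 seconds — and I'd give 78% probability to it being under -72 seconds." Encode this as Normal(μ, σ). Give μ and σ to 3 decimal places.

μ = -80.771, σ = 11.359

For Normal(μ,σ), the p-quantile is μ + z_p·σ. Here z_{0.09} = -1.341, z_{0.78} = 0.7722.
So -96 = μ − 1.341σ and -72 = μ + 0.7722σ.
Subtracting: σ = (-72 − -96)/(0.7722 − (-1.341)) = 11.359.
Then μ = -96 − (-1.341)·11.359 = -80.771.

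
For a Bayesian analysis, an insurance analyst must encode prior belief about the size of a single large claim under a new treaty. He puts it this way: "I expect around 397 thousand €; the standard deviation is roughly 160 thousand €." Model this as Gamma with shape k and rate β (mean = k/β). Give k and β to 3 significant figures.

For Gamma(k, rate β): mean = k/β, variance = k/β², so CV = 1/√k.
CV = SD/mean = 160/397 = 0.403, hence k = 1/CV² = 6.16.
Then β = k/mean = 6.16/397 = 0.0155.

k ≈ 6.16, β ≈ 0.0155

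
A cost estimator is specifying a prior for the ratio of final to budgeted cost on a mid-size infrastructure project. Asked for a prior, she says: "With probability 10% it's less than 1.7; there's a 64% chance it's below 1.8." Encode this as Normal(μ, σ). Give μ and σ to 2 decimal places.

The p-quantile of Normal(μ,σ) is μ + z_p·σ, with z_{0.1} = -1.282 and z_{0.64} = 0.3585.
Eliminate σ: μ = (z₂·x₁ − z₁·x₂)/(z₂ − z₁) = (0.3585·1.7 − (-1.282)·1.8)/1.64 = 1.78.
Then σ = (x₂ − x₁)/(z₂ − z₁) = (1.8 − 1.7)/1.64 = 0.06.

μ = 1.78, σ = 0.06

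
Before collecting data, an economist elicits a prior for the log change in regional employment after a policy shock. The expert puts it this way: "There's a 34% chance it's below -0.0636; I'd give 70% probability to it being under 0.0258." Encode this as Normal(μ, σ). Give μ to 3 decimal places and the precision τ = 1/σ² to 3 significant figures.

μ = -0.024, τ = 110

The p-quantile of Normal(μ,σ) is μ + z_p·σ, with z_{0.34} = -0.4125 and z_{0.7} = 0.5244.
Eliminate σ: μ = (z₂·x₁ − z₁·x₂)/(z₂ − z₁) = (0.5244·-0.0636 − (-0.4125)·0.0258)/0.9369 = -0.024.
Then σ = (x₂ − x₁)/(z₂ − z₁) = (0.0258 − -0.0636)/0.9369 = 0.095.
Precision τ = 1/σ² = 1/0.09542² = 110.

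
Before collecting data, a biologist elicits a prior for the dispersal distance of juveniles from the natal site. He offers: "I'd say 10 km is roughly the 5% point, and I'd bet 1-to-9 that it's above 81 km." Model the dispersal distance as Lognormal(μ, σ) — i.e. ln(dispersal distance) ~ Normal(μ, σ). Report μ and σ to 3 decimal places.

μ ≈ 3.478, σ ≈ 0.715

If T ~ Lognormal(μ,σ) then ln T ~ Normal(μ,σ), so the p-quantile of ln T is μ + z_p·σ.
ln(10) = 2.303 and ln(81) = 4.394; z_{0.05} = -1.645, z_{0.9} = 1.282.
σ = (4.394 − 2.303)/(1.282 − (-1.645)) = 0.715.
μ = 2.303 − (-1.645)·0.715 = 3.478.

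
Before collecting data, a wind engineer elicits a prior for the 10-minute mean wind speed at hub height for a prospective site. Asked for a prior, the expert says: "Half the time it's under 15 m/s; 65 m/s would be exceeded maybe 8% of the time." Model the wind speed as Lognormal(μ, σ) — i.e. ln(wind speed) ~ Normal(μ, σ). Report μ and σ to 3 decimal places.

If T ~ Lognormal(μ,σ) then ln T ~ Normal(μ,σ), so the p-quantile of ln T is μ + z_p·σ.
ln(15) = 2.708 and ln(65) = 4.174; z_{0.5} = 0, z_{0.92} = 1.405.
σ = (4.174 − 2.708)/(1.405 − (0)) = 1.044.
μ = 2.708 − (0)·1.044 = 2.708.

μ ≈ 2.708, σ ≈ 1.044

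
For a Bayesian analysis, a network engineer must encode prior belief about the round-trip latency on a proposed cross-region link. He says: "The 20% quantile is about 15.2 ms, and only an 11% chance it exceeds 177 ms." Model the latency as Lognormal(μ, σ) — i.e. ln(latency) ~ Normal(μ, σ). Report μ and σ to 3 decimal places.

μ ≈ 3.720, σ ≈ 1.187

If T ~ Lognormal(μ,σ) then ln T ~ Normal(μ,σ), so the p-quantile of ln T is μ + z_p·σ.
ln(15.2) = 2.721 and ln(177) = 5.176; z_{0.2} = -0.8416, z_{0.89} = 1.227.
σ = (5.176 − 2.721)/(1.227 − (-0.8416)) = 1.187.
μ = 2.721 − (-0.8416)·1.187 = 3.720.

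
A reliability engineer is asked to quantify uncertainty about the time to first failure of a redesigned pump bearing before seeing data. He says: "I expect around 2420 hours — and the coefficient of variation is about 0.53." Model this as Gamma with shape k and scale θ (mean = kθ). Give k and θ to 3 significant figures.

For Gamma(k, scale θ): mean = kθ, variance = kθ², so CV = 1/√k.
CV = 0.53, hence k = 1/CV² = 3.56.
Then θ = mean/k = 2420/3.56 = 680.

k ≈ 3.56, θ ≈ 680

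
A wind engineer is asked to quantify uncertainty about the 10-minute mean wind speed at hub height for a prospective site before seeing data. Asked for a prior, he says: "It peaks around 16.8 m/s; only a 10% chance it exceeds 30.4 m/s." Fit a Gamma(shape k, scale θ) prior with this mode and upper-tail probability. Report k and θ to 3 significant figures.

k ≈ 6.42, θ ≈ 3.1

Gamma(k,θ) with k>1 has mode (k−1)θ, so θ = 16.8/(k−1).
Need P(X < 30.4) = 0.9 with θ tied to k this way. Start at k = 2, θ = 16.8: P(X<30.4) ≈ 0.540.
Too low — raise k to concentrate. Iterating converges to k ≈ 6.42.
Then θ = 16.8/(6.42−1) ≈ 3.1.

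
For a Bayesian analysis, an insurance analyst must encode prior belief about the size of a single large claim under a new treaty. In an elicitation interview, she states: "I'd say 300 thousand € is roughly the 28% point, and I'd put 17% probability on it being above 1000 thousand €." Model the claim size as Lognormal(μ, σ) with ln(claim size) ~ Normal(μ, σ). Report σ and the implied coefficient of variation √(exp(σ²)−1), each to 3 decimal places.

If T ~ Lognormal(μ,σ) then ln T ~ Normal(μ,σ), so the p-quantile of ln T is μ + z_p·σ.
ln(300) = 5.704 and ln(1000) = 6.908; z_{0.28} = -0.5828, z_{0.83} = 0.9542.
σ = (6.908 − 5.704)/(0.9542 − (-0.5828)) = 0.783.
μ = 5.704 − (-0.5828)·0.783 = 6.160.
CV = √(exp(σ²)−1) = √(exp(0.6136)−1) = 0.920.

σ ≈ 0.783, CV ≈ 0.920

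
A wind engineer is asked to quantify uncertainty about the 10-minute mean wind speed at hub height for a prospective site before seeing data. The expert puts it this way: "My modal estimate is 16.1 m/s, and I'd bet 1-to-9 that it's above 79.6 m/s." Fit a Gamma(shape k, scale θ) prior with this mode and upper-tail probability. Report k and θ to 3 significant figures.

Gamma(k,θ) with k>1 has mode (k−1)θ, so θ = 16.1/(k−1).
Need P(X < 79.6) = 0.9 with θ tied to k this way. Start at k = 2, θ = 16.1: P(X<79.6) ≈ 0.958.
Too high — lower k to spread out. Iterating converges to k ≈ 1.69.
Then θ = 16.1/(1.69−1) ≈ 23.2.

k ≈ 1.69, θ ≈ 23.2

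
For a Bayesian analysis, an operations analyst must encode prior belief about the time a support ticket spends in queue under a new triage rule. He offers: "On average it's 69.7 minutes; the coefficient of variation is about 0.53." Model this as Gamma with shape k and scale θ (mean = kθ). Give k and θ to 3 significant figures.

For Gamma(k, scale θ): mean = kθ, variance = kθ², so CV = 1/√k.
CV = 0.53, hence k = 1/CV² = 3.56.
Then θ = mean/k = 69.7/3.56 = 19.6.

k ≈ 3.56, θ ≈ 19.6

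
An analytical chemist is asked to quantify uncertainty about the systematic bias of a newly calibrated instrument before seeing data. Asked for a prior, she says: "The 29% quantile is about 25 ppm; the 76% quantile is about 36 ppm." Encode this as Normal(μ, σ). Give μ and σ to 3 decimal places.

μ = 29.832, σ = 8.732

The p-quantile of Normal(μ,σ) is μ + z_p·σ, with z_{0.29} = -0.5534 and z_{0.76} = 0.7063.
Eliminate σ: μ = (z₂·x₁ − z₁·x₂)/(z₂ − z₁) = (0.7063·25 − (-0.5534)·36)/1.26 = 29.832.
Then σ = (x₂ − x₁)/(z₂ − z₁) = (36 − 25)/1.26 = 8.732.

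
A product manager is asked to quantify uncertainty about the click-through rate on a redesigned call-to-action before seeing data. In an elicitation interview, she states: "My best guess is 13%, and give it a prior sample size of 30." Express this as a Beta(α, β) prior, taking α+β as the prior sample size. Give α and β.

Under the effective-sample-size interpretation, Beta(α, β) has prior mean α/(α+β) and prior sample size α+β.
So α+β = 30 and α/(α+β) = 0.13, giving α = 0.13·30 = 3.9 and β = 30 − 3.9 = 26.1.

α = 3.9, β = 26.1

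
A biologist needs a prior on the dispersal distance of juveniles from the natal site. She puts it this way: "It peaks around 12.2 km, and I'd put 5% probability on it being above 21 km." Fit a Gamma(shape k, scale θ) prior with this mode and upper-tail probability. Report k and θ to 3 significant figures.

k ≈ 10.5, θ ≈ 1.29

Gamma(k,θ) with k>1 has mode (k−1)θ, so θ = 12.2/(k−1).
Need P(X < 21) = 0.95 with θ tied to k this way. Start at k = 2, θ = 12.2: P(X<21) ≈ 0.513.
Too low — raise k to concentrate. Iterating converges to k ≈ 10.5.
Then θ = 12.2/(10.5−1) ≈ 1.29.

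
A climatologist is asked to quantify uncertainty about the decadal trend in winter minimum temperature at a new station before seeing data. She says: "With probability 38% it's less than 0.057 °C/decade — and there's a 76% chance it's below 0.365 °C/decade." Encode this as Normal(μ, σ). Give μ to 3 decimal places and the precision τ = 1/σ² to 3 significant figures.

μ = 0.150, τ = 10.8

The p-quantile of Normal(μ,σ) is μ + z_p·σ, with z_{0.38} = -0.3055 and z_{0.76} = 0.7063.
Eliminate σ: μ = (z₂·x₁ − z₁·x₂)/(z₂ − z₁) = (0.7063·0.057 − (-0.3055)·0.365)/1.012 = 0.150.
Then σ = (x₂ − x₁)/(z₂ − z₁) = (0.365 − 0.057)/1.012 = 0.304.
Precision τ = 1/σ² = 1/0.3044² = 10.8.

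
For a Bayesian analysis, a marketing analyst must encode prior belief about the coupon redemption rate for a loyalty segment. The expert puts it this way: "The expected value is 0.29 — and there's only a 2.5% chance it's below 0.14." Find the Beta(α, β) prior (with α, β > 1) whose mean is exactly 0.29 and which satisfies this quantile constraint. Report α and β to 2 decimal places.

α ≈ 8.02, β ≈ 19.64

With mean 0.29 fixed, write α = 0.29s, β = 0.71s where s = α+β.
Need P(θ < 0.14) = 0.025 under Beta(0.29s, 0.71s). Normal approximation: (q−m)/√(m(1−m)/s) ≈ z_{0.025} = -1.96, so s ≈ 0.29·0.71·(-1.96)²/(0.14−0.29)² = 35.2.
At s = 35.2: P(θ<0.14) ≈ 0.013. Adjusting to match 0.025 gives s ≈ 27.66.
So α = 0.29·27.66 ≈ 8.02, β = 0.71·27.66 ≈ 19.64.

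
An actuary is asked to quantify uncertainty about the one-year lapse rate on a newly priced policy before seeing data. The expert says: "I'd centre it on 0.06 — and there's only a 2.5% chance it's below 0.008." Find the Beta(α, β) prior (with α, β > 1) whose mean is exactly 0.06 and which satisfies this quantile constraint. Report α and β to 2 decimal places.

With mean 0.06 fixed, write α = 0.06s, β = 0.94s where s = α+β.
Need P(θ < 0.008) = 0.025 under Beta(0.06s, 0.94s). Normal approximation: (q−m)/√(m(1−m)/s) ≈ z_{0.025} = -1.96, so s ≈ 0.06·0.94·(-1.96)²/(0.008−0.06)² = 80.1.
At s = 80.1: P(θ<0.008) ≈ 0.001. Adjusting to match 0.025 gives s ≈ 34.53.
So α = 0.06·34.53 ≈ 2.07, β = 0.94·34.53 ≈ 32.46.

α ≈ 2.07, β ≈ 32.46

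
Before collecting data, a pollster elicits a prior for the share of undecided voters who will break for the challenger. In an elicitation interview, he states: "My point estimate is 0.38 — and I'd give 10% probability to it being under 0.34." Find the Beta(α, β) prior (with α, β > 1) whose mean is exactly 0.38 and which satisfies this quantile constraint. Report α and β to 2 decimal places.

With mean 0.38 fixed, write α = 0.38s, β = 0.62s where s = α+β.
Need P(θ < 0.34) = 0.1 under Beta(0.38s, 0.62s). Normal approximation: (q−m)/√(m(1−m)/s) ≈ z_{0.1} = -1.28, so s ≈ 0.38·0.62·(-1.28)²/(0.34−0.38)² = 241.8.
At s = 241.8: P(θ<0.34) ≈ 0.099. Adjusting to match 0.1 gives s ≈ 238.85.
So α = 0.38·238.85 ≈ 90.76, β = 0.62·238.85 ≈ 148.09.

α ≈ 90.76, β ≈ 148.09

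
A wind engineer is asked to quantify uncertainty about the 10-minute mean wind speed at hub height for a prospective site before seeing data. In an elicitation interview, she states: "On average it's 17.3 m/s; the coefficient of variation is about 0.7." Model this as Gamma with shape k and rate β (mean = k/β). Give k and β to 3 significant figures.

For Gamma(k, rate β): mean = k/β, variance = k/β², so CV = 1/√k.
CV = 0.7, hence k = 1/CV² = 2.04.
Then β = k/mean = 2.04/17.3 = 0.118.

k ≈ 2.04, β ≈ 0.118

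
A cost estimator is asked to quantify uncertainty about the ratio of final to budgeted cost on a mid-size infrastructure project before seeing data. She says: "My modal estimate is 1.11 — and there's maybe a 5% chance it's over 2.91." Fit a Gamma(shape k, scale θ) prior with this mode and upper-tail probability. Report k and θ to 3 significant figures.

k ≈ 3.91, θ ≈ 0.382

Gamma(k,θ) with k>1 has mode (k−1)θ, so θ = 1.11/(k−1).
Need P(X < 2.91) = 0.95 with θ tied to k this way. Start at k = 2, θ = 1.11: P(X<2.91) ≈ 0.737.
Too low — raise k to concentrate. Iterating converges to k ≈ 3.91.
Then θ = 1.11/(3.91−1) ≈ 0.382.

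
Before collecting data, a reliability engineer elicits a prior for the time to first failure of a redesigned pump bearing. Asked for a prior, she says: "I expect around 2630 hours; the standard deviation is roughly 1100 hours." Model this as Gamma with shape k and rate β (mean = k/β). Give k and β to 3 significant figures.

For Gamma(k, rate β): mean = k/β, variance = k/β², so CV = 1/√k.
CV = SD/mean = 1100/2630 = 0.4183, hence k = 1/CV² = 5.72.
Then β = k/mean = 5.72/2630 = 0.00217.

k ≈ 5.72, β ≈ 0.00217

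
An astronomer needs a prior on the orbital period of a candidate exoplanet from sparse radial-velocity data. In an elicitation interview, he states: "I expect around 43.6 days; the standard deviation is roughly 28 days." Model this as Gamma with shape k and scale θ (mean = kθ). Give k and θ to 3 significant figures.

For Gamma(k, scale θ): mean = kθ, variance = kθ², so CV = 1/√k.
CV = SD/mean = 28/43.6 = 0.6422, hence k = 1/CV² = 2.42.
Then θ = mean/k = 43.6/2.42 = 18.

k ≈ 2.42, θ ≈ 18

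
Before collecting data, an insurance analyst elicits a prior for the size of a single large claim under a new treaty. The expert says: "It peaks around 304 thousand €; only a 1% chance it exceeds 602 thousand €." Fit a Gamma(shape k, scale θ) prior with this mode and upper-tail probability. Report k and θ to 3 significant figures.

k ≈ 11.5, θ ≈ 28.8

Gamma(k,θ) with k>1 has mode (k−1)θ, so θ = 304/(k−1).
Need P(X < 602) = 0.99 with θ tied to k this way. Start at k = 2, θ = 304: P(X<602) ≈ 0.589.
Too low — raise k to concentrate. Iterating converges to k ≈ 11.5.
Then θ = 304/(11.5−1) ≈ 28.8.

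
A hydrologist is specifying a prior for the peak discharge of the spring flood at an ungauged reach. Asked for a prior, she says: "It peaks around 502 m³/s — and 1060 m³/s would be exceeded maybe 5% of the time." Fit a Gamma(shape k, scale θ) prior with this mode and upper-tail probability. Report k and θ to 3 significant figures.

k ≈ 5.94, θ ≈ 102

Gamma(k,θ) with k>1 has mode (k−1)θ, so θ = 502/(k−1).
Need P(X < 1060) = 0.95 with θ tied to k this way. Start at k = 2, θ = 502: P(X<1060) ≈ 0.623.
Too low — raise k to concentrate. Iterating converges to k ≈ 5.94.
Then θ = 502/(5.94−1) ≈ 102.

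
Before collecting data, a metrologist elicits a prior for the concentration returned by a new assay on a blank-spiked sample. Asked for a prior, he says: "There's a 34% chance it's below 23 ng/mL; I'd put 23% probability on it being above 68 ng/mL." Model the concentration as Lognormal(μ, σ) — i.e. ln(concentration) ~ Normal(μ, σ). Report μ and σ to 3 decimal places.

If T ~ Lognormal(μ,σ) then ln T ~ Normal(μ,σ), so the p-quantile of ln T is μ + z_p·σ.
ln(23) = 3.135 and ln(68) = 4.22; z_{0.34} = -0.4125, z_{0.77} = 0.7388.
σ = (4.22 − 3.135)/(0.7388 − (-0.4125)) = 0.942.
μ = 3.135 − (-0.4125)·0.942 = 3.524.

μ ≈ 3.524, σ ≈ 0.942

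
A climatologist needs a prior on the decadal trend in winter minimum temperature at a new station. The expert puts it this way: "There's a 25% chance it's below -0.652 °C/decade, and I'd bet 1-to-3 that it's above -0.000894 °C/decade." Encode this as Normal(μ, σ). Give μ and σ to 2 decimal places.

The p-quantile of Normal(μ,σ) is μ + z_p·σ, with z_{0.25} = -0.6745 and z_{0.75} = 0.6745.
Eliminate σ: μ = (z₂·x₁ − z₁·x₂)/(z₂ − z₁) = (0.6745·-0.652 − (-0.6745)·-0.000894)/1.349 = -0.33.
Then σ = (x₂ − x₁)/(z₂ − z₁) = (-0.000894 − -0.652)/1.349 = 0.48.

μ = -0.33, σ = 0.48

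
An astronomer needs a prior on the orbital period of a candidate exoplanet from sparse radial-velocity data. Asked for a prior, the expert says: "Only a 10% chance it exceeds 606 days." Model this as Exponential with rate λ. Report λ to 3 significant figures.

λ ≈ 0.0038

P(T > 606.0) = e^(−λ·606.0) = 0.1, so λ = −ln(0.1)/606.0 = 0.0038.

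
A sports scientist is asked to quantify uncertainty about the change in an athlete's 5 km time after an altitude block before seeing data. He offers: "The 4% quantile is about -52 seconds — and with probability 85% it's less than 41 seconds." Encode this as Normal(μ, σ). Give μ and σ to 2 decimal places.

μ = 6.42, σ = 33.37

For Normal(μ,σ), the p-quantile is μ + z_p·σ. Here z_{0.04} = -1.751, z_{0.85} = 1.036.
So -52 = μ − 1.751σ and 41 = μ + 1.036σ.
Subtracting: σ = (41 − -52)/(1.036 − (-1.751)) = 33.37.
Then μ = -52 − (-1.751)·33.37 = 6.42.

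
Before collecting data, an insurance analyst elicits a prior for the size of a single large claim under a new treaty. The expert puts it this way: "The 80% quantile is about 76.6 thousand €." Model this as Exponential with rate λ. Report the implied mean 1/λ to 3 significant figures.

mean ≈ 47.6 thousand €

P(T < 76.6) = 1 − e^(−λ·76.6) = 0.8, so λ = −ln(1−0.8)/76.6 = −ln(0.2)/76.6 = 0.021.
Mean = 1/λ = 47.6 thousand €.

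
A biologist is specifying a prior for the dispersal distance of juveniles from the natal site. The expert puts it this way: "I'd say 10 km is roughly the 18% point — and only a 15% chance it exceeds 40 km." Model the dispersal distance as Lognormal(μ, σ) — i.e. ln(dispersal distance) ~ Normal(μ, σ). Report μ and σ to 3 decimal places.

If T ~ Lognormal(μ,σ) then ln T ~ Normal(μ,σ), so the p-quantile of ln T is μ + z_p·σ.
ln(10) = 2.303 and ln(40) = 3.689; z_{0.18} = -0.9154, z_{0.85} = 1.036.
σ = (3.689 − 2.303)/(1.036 − (-0.9154)) = 0.710.
μ = 2.303 − (-0.9154)·0.710 = 2.953.

μ ≈ 2.953, σ ≈ 0.710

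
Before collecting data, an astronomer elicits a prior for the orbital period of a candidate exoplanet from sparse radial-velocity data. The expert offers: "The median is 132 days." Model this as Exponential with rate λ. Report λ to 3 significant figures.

λ ≈ 0.00525

Exponential median = ln 2 / λ, so λ = ln 2 / 132.0 = 0.00525.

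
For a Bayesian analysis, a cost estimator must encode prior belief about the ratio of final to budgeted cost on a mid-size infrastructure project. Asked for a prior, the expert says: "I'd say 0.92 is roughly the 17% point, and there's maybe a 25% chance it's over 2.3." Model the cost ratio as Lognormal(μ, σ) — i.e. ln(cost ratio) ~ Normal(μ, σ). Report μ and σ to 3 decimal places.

If T ~ Lognormal(μ,σ) then ln T ~ Normal(μ,σ), so the p-quantile of ln T is μ + z_p·σ.
ln(0.92) = -0.08338 and ln(2.3) = 0.8329; z_{0.17} = -0.9542, z_{0.75} = 0.6745.
σ = (0.8329 − -0.08338)/(0.6745 − (-0.9542)) = 0.563.
μ = -0.08338 − (-0.9542)·0.563 = 0.453.

μ ≈ 0.453, σ ≈ 0.563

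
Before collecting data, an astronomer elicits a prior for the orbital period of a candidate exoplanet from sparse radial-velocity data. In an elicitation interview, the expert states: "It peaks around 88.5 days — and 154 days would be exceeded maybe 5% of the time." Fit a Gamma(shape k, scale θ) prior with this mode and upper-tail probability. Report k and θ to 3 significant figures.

Gamma(k,θ) with k>1 has mode (k−1)θ, so θ = 88.5/(k−1).
Need P(X < 154) = 0.95 with θ tied to k this way. Start at k = 2, θ = 88.5: P(X<154) ≈ 0.519.
Too low — raise k to concentrate. Iterating converges to k ≈ 10.1.
Then θ = 88.5/(10.1−1) ≈ 9.73.

k ≈ 10.1, θ ≈ 9.73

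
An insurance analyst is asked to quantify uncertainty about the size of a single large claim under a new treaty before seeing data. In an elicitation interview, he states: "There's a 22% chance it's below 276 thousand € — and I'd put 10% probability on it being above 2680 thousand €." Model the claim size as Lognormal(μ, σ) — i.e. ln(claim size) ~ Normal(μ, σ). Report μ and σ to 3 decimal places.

μ ≈ 6.475, σ ≈ 1.107

If T ~ Lognormal(μ,σ) then ln T ~ Normal(μ,σ), so the p-quantile of ln T is μ + z_p·σ.
ln(276) = 5.62 and ln(2680) = 7.894; z_{0.22} = -0.7722, z_{0.9} = 1.282.
σ = (7.894 − 5.62)/(1.282 − (-0.7722)) = 1.107.
μ = 5.62 − (-0.7722)·1.107 = 6.475.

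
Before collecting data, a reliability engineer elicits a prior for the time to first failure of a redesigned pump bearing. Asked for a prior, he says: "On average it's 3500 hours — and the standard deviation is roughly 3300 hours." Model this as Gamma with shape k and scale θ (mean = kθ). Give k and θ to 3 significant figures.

For Gamma(k, scale θ): mean = kθ, variance = kθ², so CV = 1/√k.
CV = SD/mean = 3300/3500 = 0.9429, hence k = 1/CV² = 1.12.
Then θ = mean/k = 3500/1.12 = 3110.

k ≈ 1.12, θ ≈ 3110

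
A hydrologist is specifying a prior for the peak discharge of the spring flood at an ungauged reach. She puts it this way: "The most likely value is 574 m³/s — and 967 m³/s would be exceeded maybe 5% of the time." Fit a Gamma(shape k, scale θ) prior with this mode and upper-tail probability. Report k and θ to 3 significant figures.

Gamma(k,θ) with k>1 has mode (k−1)θ, so θ = 574/(k−1).
Need P(X < 967) = 0.95 with θ tied to k this way. Start at k = 2, θ = 574: P(X<967) ≈ 0.502.
Too low — raise k to concentrate. Iterating converges to k ≈ 11.3.
Then θ = 574/(11.3−1) ≈ 55.9.

k ≈ 11.3, θ ≈ 55.9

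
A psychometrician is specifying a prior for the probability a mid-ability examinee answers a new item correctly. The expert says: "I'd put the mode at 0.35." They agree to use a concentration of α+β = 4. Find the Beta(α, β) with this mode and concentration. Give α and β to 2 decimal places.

α = 1.70, β = 2.30

For α,β > 1 the Beta mode is (α−1)/(α+β−2). With α+β = 4, the mode is (α−1)/2.
Set (α−1)/2 = 0.35 → α = 1 + 0.35·2 = 1.70.
β = 4 − α = 2.30.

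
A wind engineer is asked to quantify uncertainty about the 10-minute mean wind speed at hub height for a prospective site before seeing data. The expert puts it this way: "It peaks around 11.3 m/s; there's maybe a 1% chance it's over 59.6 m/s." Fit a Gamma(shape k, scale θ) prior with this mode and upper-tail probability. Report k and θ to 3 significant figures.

k ≈ 2.39, θ ≈ 8.1

Gamma(k,θ) with k>1 has mode (k−1)θ, so θ = 11.3/(k−1).
Need P(X < 59.6) = 0.99 with θ tied to k this way. Start at k = 2, θ = 11.3: P(X<59.6) ≈ 0.968.
Too low — raise k to concentrate. Iterating converges to k ≈ 2.39.
Then θ = 11.3/(2.39−1) ≈ 8.1.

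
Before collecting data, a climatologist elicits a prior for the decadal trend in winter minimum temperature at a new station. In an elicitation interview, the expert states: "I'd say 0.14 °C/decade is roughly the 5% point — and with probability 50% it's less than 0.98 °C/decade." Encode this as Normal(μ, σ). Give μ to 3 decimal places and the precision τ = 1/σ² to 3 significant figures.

For Normal(μ,σ), the p-quantile is μ + z_p·σ. Here z_{0.05} = -1.645, z_{0.5} = 0.
So 0.14 = μ − 1.645σ and 0.98 = μ + 0σ.
Subtracting: σ = (0.98 − 0.14)/(0 − (-1.645)) = 0.511.
Then μ = 0.14 − (-1.645)·0.511 = 0.980.
Precision τ = 1/σ² = 1/0.5107² = 3.83.

μ = 0.980, τ = 3.83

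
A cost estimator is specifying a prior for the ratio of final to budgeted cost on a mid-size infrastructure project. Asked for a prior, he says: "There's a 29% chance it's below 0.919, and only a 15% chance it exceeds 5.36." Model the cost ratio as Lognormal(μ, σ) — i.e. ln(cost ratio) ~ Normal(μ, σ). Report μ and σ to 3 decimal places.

μ ≈ 0.529, σ ≈ 1.109

If T ~ Lognormal(μ,σ) then ln T ~ Normal(μ,σ), so the p-quantile of ln T is μ + z_p·σ.
ln(0.919) = -0.08447 and ln(5.36) = 1.679; z_{0.29} = -0.5534, z_{0.85} = 1.036.
σ = (1.679 − -0.08447)/(1.036 − (-0.5534)) = 1.109.
μ = -0.08447 − (-0.5534)·1.109 = 0.529.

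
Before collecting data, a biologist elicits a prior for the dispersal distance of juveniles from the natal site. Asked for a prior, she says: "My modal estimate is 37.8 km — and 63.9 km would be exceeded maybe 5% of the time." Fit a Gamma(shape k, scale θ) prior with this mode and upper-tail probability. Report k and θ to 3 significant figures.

Gamma(k,θ) with k>1 has mode (k−1)θ, so θ = 37.8/(k−1).
Need P(X < 63.9) = 0.95 with θ tied to k this way. Start at k = 2, θ = 37.8: P(X<63.9) ≈ 0.504.
Too low — raise k to concentrate. Iterating converges to k ≈ 11.1.
Then θ = 37.8/(11.1−1) ≈ 3.73.

k ≈ 11.1, θ ≈ 3.73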